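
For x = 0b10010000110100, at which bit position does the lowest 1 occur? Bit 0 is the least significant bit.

0b10010000110100 = 10010000110100
Trailing zeros: 2, so the lowest set bit is bit 2 (value 4).

2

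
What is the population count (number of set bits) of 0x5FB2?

10

0x5FB2 = 101111110110010
Count the 1s: 1 + 1 + 1 + 1 + 1 + 1 + 1 + 1 + 1 + 1 = 10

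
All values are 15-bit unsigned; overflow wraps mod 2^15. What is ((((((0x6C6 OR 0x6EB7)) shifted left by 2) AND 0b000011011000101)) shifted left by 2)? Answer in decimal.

0x6C6 = 000011011000110
0x6EB7 = 110111010110111
→ OR → 110111011110111 = 28407
→ shifted left by 2 (mod 2^15) → 011101111011100 = 15324
0b000011011000101 = 000011011000101
→ AND → 000001011000100 = 708
→ shifted left by 2 (mod 2^15) → 000101100010000 = 2832

2832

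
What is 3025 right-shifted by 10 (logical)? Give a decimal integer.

3025 = 101111010001
shift right by 10 → 000000000010 = 2
(equivalently, floor(3025 / 1024))

2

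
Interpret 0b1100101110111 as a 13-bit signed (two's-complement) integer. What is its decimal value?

-1673

pattern = 1100101110111 (MSB is 1 ⇒ negative)
Invert: 0011010001000, add 1 → 0011010001001 = 1673, so the value is -1673.
(Equivalently: 6519 - 2^13 = 6519 - 8192 = -1673.)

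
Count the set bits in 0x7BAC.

10

0x7BAC = 111101110101100
Count the 1s: 1 + 1 + 1 + 1 + 1 + 1 + 1 + 1 + 1 + 1 = 10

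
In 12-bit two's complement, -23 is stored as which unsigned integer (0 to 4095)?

23 in 12 bits: 000000010111
Invert: 111111101000
Add 1:  111111101001 = 4073
(Check: 2^12 - 23 = 4096 - 23 = 4073.)

4073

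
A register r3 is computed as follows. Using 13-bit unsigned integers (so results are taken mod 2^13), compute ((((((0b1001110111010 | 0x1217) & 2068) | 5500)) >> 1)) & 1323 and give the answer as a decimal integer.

0b1001110111010 = 1001110111010
0x1217 = 1001000010111
→ | → 1001110111111 = 5055
2068 = 0100000010100
→ & → 0000000010100 = 20
5500 = 1010101111100
→ | → 1010101111100 = 5500
→ >> 1 → 0101010111110 = 2750
1323 = 0010100101011
→ & → 0000000101010 = 42

42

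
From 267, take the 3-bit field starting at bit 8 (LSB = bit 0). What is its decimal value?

1

v = 00100001011
Shift right by 8: 001
Mask low 3 bits: 001 = 1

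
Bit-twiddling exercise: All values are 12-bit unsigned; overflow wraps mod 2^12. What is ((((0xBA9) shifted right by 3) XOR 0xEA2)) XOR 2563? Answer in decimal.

1492

0xBA9 = 101110101001
→ shifted right by 3 → 000101110101 = 373
0xEA2 = 111010100010
→ XOR → 111111010111 = 4055
2563 = 101000000011
→ XOR → 010111010100 = 1492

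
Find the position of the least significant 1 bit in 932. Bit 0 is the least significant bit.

932 = 1110100100
Trailing zeros: 2, so the lowest set bit is bit 2 (value 4).

2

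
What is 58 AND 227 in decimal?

58 = 00111010
227 = 11100011
AND → 00100010 = 34

34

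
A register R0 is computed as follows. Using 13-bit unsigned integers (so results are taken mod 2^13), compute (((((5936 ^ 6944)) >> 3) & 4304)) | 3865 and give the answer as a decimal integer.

5936 = 1011100110000
6944 = 1101100100000
→ ^ → 0110000010000 = 3088
→ >> 3 → 0000110000010 = 386
4304 = 1000011010000
→ & → 0000010000000 = 128
3865 = 0111100011001
→ | → 0111110011001 = 3993

3993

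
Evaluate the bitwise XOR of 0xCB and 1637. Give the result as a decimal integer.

0xCB = 00011001011
1637 = 11001100101
XOR → 11010101110 = 1710

1710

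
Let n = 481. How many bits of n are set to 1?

5

481 = 111100001
Count the 1s: 1 + 1 + 1 + 1 + 1 = 5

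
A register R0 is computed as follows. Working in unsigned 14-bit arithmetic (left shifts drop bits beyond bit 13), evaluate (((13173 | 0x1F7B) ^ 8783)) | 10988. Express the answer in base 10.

13173 = 11001101110101
0x1F7B = 01111101111011
→ | → 11111101111111 = 16255
8783 = 10001001001111
→ ^ → 01110100110000 = 7472
10988 = 10101011101100
→ | → 11111111111100 = 16380

16380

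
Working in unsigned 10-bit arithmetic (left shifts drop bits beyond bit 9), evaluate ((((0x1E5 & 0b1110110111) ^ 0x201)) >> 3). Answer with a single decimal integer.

116

0x1E5 = 0111100101
0b1110110111 = 1110110111
→ & → 0110100101 = 421
0x201 = 1000000001
→ ^ → 1110100100 = 932
→ >> 3 → 0001110100 = 116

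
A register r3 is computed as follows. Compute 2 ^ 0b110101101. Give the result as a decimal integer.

2 = 000000010
b = 110101101
XOR → 110101111 = 431

431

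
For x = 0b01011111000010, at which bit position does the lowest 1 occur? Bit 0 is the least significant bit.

1

0b01011111000010 = 1011111000010
Trailing zeros: 1, so the lowest set bit is bit 1 (value 2).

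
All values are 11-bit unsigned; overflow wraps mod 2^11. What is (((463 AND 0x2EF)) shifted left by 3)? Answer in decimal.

463 = 00111001111
0x2EF = 01011101111
→ AND → 00011001111 = 207
→ shifted left by 3 (mod 2^11) → 11001111000 = 1656

1656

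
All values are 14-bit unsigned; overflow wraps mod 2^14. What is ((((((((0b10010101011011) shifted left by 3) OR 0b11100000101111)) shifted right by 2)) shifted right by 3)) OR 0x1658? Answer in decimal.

6111

0b10010101011011 = 10010101011011
→ shifted left by 3 (mod 2^14) → 10101011011000 = 10968
0b11100000101111 = 11100000101111
→ OR → 11101011111111 = 15103
→ shifted right by 2 → 00111010111111 = 3775
→ shifted right by 3 → 00000111010111 = 471
0x1658 = 01011001011000
→ OR → 01011111011111 = 6111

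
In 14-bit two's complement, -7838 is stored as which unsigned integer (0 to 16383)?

7838 in 14 bits: 01111010011110
Invert: 10000101100001
Add 1:  10000101100010 = 8546
(Check: 2^14 - 7838 = 16384 - 7838 = 8546.)

8546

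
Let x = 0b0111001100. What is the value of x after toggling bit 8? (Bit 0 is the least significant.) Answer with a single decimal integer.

204

x = 0111001100
bit 8 is currently 1; toggle it via x ^ (1 << 8) = x ^ 256
→ 0011001100 = 204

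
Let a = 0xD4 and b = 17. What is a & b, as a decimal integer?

0xD4 = 11010100
17 = 00010001
AND → 00010000 = 16

16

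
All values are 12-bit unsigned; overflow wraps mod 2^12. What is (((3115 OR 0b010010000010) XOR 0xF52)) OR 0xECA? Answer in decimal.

4091

3115 = 110000101011
0b010010000010 = 010010000010
→ OR → 110010101011 = 3243
0xF52 = 111101010010
→ XOR → 001111111001 = 1017
0xECA = 111011001010
→ OR → 111111111011 = 4091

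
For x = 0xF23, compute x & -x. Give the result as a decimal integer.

1

x = 111100100011 = 3875
-x (two's complement) = …000011011101
AND   = 000000000001 = 1
(x & -x isolates the lowest set bit of x.)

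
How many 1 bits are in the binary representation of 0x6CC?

0x6CC = 11011001100
Count the 1s: 1 + 1 + 1 + 1 + 1 + 1 = 6

6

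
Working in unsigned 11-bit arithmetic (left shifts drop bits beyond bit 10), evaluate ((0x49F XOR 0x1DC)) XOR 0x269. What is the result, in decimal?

1834

0x49F = 10010011111
0x1DC = 00111011100
→ XOR → 10101000011 = 1347
0x269 = 01001101001
→ XOR → 11100101010 = 1834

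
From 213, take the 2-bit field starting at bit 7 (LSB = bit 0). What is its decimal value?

v = 0011010101
Shift right by 7: 001
Mask low 2 bits: 01 = 1

1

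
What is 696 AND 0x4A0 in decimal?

160

696 = 01010111000
0x4A0 = 10010100000
AND → 00010100000 = 160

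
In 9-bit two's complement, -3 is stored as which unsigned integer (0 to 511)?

509

3 in 9 bits: 000000011
Invert: 111111100
Add 1:  111111101 = 509
(Check: 2^9 - 3 = 512 - 3 = 509.)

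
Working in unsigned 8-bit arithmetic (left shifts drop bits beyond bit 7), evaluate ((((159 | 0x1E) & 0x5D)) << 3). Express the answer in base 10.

159 = 10011111
0x1E = 00011110
→ | → 10011111 = 159
0x5D = 01011101
→ & → 00011101 = 29
→ << 3 (mod 2^8) → 11101000 = 232

232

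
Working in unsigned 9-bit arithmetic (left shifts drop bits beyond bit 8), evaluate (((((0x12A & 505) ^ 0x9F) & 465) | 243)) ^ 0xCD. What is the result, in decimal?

0x12A = 100101010
505 = 111111001
→ & → 100101000 = 296
0x9F = 010011111
→ ^ → 110110111 = 439
465 = 111010001
→ & → 110010001 = 401
243 = 011110011
→ | → 111110011 = 499
0xCD = 011001101
→ ^ → 100111110 = 318

318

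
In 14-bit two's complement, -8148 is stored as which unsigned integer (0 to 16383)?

8148 in 14 bits: 01111111010100
Invert: 10000000101011
Add 1:  10000000101100 = 8236
(Check: 2^14 - 8148 = 16384 - 8148 = 8236.)

8236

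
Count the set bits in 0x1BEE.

0x1BEE = 1101111101110
Count the 1s: 1 + 1 + 1 + 1 + 1 + 1 + 1 + 1 + 1 + 1 = 10

10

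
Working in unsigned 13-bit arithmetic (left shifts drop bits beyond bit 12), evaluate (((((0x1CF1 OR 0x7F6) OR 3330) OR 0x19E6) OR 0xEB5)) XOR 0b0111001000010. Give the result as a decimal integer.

0x1CF1 = 1110011110001
0x7F6 = 0011111110110
→ OR → 1111111110111 = 8183
3330 = 0110100000010
→ OR → 1111111110111 = 8183
0x19E6 = 1100111100110
→ OR → 1111111110111 = 8183
0xEB5 = 0111010110101
→ OR → 1111111110111 = 8183
0b0111001000010 = 0111001000010
→ XOR → 1000110110101 = 4533

4533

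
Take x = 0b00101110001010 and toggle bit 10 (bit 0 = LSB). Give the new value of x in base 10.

3978

x = 00101110001010
bit 10 is currently 0; toggle it via x ^ (1 << 10) = x ^ 1024
→ 00111110001010 = 3978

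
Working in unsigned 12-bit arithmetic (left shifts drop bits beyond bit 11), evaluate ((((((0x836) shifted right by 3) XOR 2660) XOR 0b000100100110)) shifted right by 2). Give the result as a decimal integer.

657

0x836 = 100000110110
→ shifted right by 3 → 000100000110 = 262
2660 = 101001100100
→ XOR → 101101100010 = 2914
0b000100100110 = 000100100110
→ XOR → 101001000100 = 2628
→ shifted right by 2 → 001010010001 = 657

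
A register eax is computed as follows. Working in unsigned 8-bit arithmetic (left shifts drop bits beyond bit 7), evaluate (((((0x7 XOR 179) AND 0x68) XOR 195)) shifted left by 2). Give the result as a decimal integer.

140

0x7 = 00000111
179 = 10110011
→ XOR → 10110100 = 180
0x68 = 01101000
→ AND → 00100000 = 32
195 = 11000011
→ XOR → 11100011 = 227
→ shifted left by 2 (mod 2^8) → 10001100 = 140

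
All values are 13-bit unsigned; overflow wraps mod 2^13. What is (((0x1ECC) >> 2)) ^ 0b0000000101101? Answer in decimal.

1950

0x1ECC = 1111011001100
→ >> 2 → 0011110110011 = 1971
0b0000000101101 = 0000000101101
→ ^ → 0011110011110 = 1950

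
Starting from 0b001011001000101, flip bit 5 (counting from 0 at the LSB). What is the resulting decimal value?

x = 001011001000101
bit 5 is currently 0; toggle it via x ^ (1 << 5) = x ^ 32
→ 001011001100101 = 5733

5733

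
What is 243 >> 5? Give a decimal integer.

243 = 11110011
shift right by 5 → 00000111 = 7
(equivalently, floor(243 / 32))

7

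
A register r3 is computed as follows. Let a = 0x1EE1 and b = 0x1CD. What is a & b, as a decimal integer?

0x1EE1 = 1111011100001
0x1CD = 0000111001101
AND → 0000011000001 = 193

193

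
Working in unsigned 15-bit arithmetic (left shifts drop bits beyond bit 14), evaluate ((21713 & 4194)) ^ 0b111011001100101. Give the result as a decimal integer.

21713 = 101010011010001
4194 = 001000001100010
→ & → 001000001000000 = 4160
0b111011001100101 = 111011001100101
→ ^ → 110011000100101 = 26149

26149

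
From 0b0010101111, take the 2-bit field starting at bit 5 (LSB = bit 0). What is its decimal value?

v = 0010101111
Shift right by 5: 00101
Mask low 2 bits: 01 = 1

1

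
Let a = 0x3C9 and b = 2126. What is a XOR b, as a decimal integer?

2951

0x3C9 = 001111001001
2126 = 100001001110
XOR → 101110000111 = 2951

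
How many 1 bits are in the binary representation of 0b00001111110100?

n = 1111110100
Count the 1s: 1 + 1 + 1 + 1 + 1 + 1 + 1 = 7

7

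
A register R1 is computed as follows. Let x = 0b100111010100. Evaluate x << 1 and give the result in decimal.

5032

x = 0100111010100
shift left by 1 → 1001110101000 = 5032
(equivalently, 2516 × 2^1 = 2516 × 2)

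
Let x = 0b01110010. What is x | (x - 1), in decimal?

115

x = 1110010 = 114
x - 1 = 1110001
OR    = 1110011 = 115
(x | (x - 1) sets all bits below the lowest set bit.)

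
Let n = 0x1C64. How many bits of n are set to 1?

0x1C64 = 1110001100100
Count the 1s: 1 + 1 + 1 + 1 + 1 + 1 = 6

6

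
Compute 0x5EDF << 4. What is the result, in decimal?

388592

0x5EDF = 0000101111011011111
shift left by 4 → 1011110110111110000 = 388592
(equivalently, 24287 × 2^4 = 24287 × 16)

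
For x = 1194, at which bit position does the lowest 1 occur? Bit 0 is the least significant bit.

1194 = 10010101010
Trailing zeros: 1, so the lowest set bit is bit 1 (value 2).

1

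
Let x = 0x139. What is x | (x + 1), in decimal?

x = 100111001 = 313
x + 1 = 100111010
OR    = 100111011 = 315
(x | (x + 1) sets the lowest cleared bit.)

315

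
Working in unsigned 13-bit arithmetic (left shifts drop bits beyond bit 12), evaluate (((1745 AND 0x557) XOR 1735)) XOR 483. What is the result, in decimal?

885

1745 = 0011011010001
0x557 = 0010101010111
→ AND → 0010001010001 = 1105
1735 = 0011011000111
→ XOR → 0001010010110 = 662
483 = 0000111100011
→ XOR → 0001101110101 = 885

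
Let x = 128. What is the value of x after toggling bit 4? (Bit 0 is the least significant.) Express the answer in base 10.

x = 0010000000
bit 4 is currently 0; toggle it via x ^ (1 << 4) = x ^ 16
→ 0010010000 = 144

144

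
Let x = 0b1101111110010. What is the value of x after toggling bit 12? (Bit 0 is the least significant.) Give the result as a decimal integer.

x = 1101111110010
bit 12 is currently 1; toggle it via x ^ (1 << 12) = x ^ 4096
→ 0101111110010 = 3058

3058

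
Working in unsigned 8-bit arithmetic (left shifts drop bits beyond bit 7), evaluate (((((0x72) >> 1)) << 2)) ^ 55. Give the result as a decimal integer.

0x72 = 01110010
→ >> 1 → 00111001 = 57
→ << 2 (mod 2^8) → 11100100 = 228
55 = 00110111
→ ^ → 11010011 = 211

211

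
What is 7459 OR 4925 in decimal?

7459 = 1110100100011
4925 = 1001100111101
 OR → 1111100111111 = 7999

7999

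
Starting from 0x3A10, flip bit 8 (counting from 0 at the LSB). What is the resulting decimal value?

x = 11101000010000
bit 8 is currently 0; toggle it via x ^ (1 << 8) = x ^ 256
→ 11101100010000 = 15120

15120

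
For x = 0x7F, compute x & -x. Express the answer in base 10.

1

x = 1111111 = 127
-x (two's complement) = …0000001
AND   = 0000001 = 1
(x & -x isolates the lowest set bit of x.)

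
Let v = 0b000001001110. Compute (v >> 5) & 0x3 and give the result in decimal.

2

v = 000001001110
Shift right by 5: 0000010
Mask low 2 bits: 10 = 2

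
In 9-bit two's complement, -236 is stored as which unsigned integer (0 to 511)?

276

236 in 9 bits: 011101100
Invert: 100010011
Add 1:  100010100 = 276
(Check: 2^9 - 236 = 512 - 236 = 276.)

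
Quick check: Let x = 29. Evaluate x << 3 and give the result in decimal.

232

29 = 00011101
shift left by 3 → 11101000 = 232
(equivalently, 29 × 2^3 = 29 × 8)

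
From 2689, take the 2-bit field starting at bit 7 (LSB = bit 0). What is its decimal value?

1

v = 0101010000001
Shift right by 7: 010101
Mask low 2 bits: 01 = 1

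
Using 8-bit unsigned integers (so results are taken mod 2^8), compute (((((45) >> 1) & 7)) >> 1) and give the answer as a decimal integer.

3

45 = 00101101
→ >> 1 → 00010110 = 22
7 = 00000111
→ & → 00000110 = 6
→ >> 1 → 00000011 = 3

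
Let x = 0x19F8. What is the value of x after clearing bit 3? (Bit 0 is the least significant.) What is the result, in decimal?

x = 1100111111000
bit 3 is currently 1; clear it via x & ~(1 << 3) = x & ~8
→ 1100111110000 = 6640

6640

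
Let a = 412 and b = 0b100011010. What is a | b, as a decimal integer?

412 = 110011100
b = 100011010
 OR → 110011110 = 414

414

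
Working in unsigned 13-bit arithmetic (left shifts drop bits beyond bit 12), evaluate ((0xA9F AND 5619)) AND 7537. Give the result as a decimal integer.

0xA9F = 0101010011111
5619 = 1010111110011
→ AND → 0000010010011 = 147
7537 = 1110101110001
→ AND → 0000000010001 = 17

17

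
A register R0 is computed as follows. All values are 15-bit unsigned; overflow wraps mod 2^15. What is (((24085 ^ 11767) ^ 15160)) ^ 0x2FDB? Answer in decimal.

24085 = 101111000010101
11767 = 010110111110111
→ ^ → 111001111100010 = 29666
15160 = 011101100111000
→ ^ → 100100011011010 = 18650
0x2FDB = 010111111011011
→ ^ → 110011100000001 = 26369

26369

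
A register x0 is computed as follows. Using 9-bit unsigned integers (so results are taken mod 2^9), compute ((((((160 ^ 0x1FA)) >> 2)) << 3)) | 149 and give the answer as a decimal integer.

181

160 = 010100000
0x1FA = 111111010
→ ^ → 101011010 = 346
→ >> 2 → 001010110 = 86
→ << 3 (mod 2^9) → 010110000 = 176
149 = 010010101
→ | → 010110101 = 181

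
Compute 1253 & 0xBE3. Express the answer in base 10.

225

1253 = 010011100101
0xBE3 = 101111100011
AND → 000011100001 = 225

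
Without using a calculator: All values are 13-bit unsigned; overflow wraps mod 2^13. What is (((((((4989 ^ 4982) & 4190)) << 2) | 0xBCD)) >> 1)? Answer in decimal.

1526

4989 = 1001101111101
4982 = 1001101110110
→ ^ → 0000000001011 = 11
4190 = 1000001011110
→ & → 0000000001010 = 10
→ << 2 (mod 2^13) → 0000000101000 = 40
0xBCD = 0101111001101
→ | → 0101111101101 = 3053
→ >> 1 → 0010111110110 = 1526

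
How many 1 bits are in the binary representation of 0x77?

6

0x77 = 1110111
Count the 1s: 1 + 1 + 1 + 1 + 1 + 1 = 6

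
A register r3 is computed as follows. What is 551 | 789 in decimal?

823

551 = 1000100111
789 = 1100010101
 OR → 1100110111 = 823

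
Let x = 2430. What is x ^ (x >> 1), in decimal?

3521

x = 100101111110 = 2430
x>>1 = 010010111111
XOR  = 110111000001 = 3521
(x ^ (x >> 1) gives the standard binary-reflected Gray code of x.)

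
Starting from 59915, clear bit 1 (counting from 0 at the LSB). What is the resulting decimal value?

x = 1110101000001011
bit 1 is currently 1; clear it via x & ~(1 << 1) = x & ~2
→ 1110101000001001 = 59913

59913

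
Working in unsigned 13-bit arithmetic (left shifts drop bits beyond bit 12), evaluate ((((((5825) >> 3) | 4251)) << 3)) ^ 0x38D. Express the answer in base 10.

5825 = 1011011000001
→ >> 3 → 0001011011000 = 728
4251 = 1000010011011
→ | → 1001011011011 = 4827
→ << 3 (mod 2^13) → 1011011011000 = 5848
0x38D = 0001110001101
→ ^ → 1010101010101 = 5461

5461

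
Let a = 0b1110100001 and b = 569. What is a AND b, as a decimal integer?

a = 1110100001
569 = 1000111001
AND → 1000100001 = 545

545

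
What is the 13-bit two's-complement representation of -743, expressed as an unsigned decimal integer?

743 in 13 bits: 0001011100111
Invert: 1110100011000
Add 1:  1110100011001 = 7449
(Check: 2^13 - 743 = 8192 - 743 = 7449.)

7449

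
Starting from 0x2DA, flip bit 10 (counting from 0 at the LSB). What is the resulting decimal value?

x = 01011011010
bit 10 is currently 0; toggle it via x ^ (1 << 10) = x ^ 1024
→ 11011011010 = 1754

1754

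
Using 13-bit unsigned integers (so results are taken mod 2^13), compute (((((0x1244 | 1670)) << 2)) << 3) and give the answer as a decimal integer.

0x1244 = 1001001000100
1670 = 0011010000110
→ | → 1011011000110 = 5830
→ << 2 (mod 2^13) → 1101100011000 = 6936
→ << 3 (mod 2^13) → 1100011000000 = 6336

6336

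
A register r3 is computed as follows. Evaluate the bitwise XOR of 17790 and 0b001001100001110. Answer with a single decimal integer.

22128

17790 = 100010101111110
b = 001001100001110
XOR → 101011001110000 = 22128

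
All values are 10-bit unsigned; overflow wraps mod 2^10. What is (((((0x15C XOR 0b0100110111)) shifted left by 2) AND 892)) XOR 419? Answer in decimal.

0x15C = 0101011100
0b0100110111 = 0100110111
→ XOR → 0001101011 = 107
→ shifted left by 2 (mod 2^10) → 0110101100 = 428
892 = 1101111100
→ AND → 0100101100 = 300
419 = 0110100011
→ XOR → 0010001111 = 143

143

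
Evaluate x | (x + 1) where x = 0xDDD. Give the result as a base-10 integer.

3551

x = 110111011101 = 3549
x + 1 = 110111011110
OR    = 110111011111 = 3551
(x | (x + 1) sets the lowest cleared bit.)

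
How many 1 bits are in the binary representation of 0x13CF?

0x13CF = 1001111001111
Count the 1s: 1 + 1 + 1 + 1 + 1 + 1 + 1 + 1 + 1 = 9

9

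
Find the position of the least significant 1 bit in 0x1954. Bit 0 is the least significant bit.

2

0x1954 = 1100101010100
Trailing zeros: 2, so the lowest set bit is bit 2 (value 4).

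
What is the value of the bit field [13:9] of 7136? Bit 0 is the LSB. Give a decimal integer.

13

v = 01101111100000
Shift right by 9: 01101
Mask low 5 bits: 01101 = 13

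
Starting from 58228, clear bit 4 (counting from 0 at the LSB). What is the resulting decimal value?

x = 1110001101110100
bit 4 is currently 1; clear it via x & ~(1 << 4) = x & ~16
→ 1110001101100100 = 58212

58212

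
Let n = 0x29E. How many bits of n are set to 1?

0x29E = 1010011110
Count the 1s: 1 + 1 + 1 + 1 + 1 + 1 = 6

6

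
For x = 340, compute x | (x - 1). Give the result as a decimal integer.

x = 101010100 = 340
x - 1 = 101010011
OR    = 101010111 = 343
(x | (x - 1) sets all bits below the lowest set bit.)

343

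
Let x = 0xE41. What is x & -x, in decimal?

x = 111001000001 = 3649
-x (two's complement) = …000110111111
AND   = 000000000001 = 1
(x & -x isolates the lowest set bit of x.)

1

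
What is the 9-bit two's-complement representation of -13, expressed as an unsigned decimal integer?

13 in 9 bits: 000001101
Invert: 111110010
Add 1:  111110011 = 499
(Check: 2^9 - 13 = 512 - 13 = 499.)

499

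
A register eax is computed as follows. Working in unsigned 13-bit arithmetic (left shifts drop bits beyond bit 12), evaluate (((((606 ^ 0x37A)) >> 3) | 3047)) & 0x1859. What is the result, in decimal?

2113

606 = 0001001011110
0x37A = 0001101111010
→ ^ → 0000100100100 = 292
→ >> 3 → 0000000100100 = 36
3047 = 0101111100111
→ | → 0101111100111 = 3047
0x1859 = 1100001011001
→ & → 0100001000001 = 2113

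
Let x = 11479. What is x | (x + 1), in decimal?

x = 10110011010111 = 11479
x + 1 = 10110011011000
OR    = 10110011011111 = 11487
(x | (x + 1) sets the lowest cleared bit.)

11487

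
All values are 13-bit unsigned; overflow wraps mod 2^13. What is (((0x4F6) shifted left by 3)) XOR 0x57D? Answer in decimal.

0x4F6 = 0010011110110
→ shifted left by 3 (mod 2^13) → 0011110110000 = 1968
0x57D = 0010101111101
→ XOR → 0001011001101 = 717

717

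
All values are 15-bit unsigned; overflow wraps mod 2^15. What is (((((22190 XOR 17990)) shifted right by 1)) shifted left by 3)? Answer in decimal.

22190 = 101011010101110
17990 = 100011001000110
→ XOR → 001000011101000 = 4328
→ shifted right by 1 → 000100001110100 = 2164
→ shifted left by 3 (mod 2^15) → 100001110100000 = 17312

17312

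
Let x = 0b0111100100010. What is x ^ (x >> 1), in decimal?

2227

x = 111100100010 = 3874
x>>1 = 011110010001
XOR  = 100010110011 = 2227
(x ^ (x >> 1) gives the standard binary-reflected Gray code of x.)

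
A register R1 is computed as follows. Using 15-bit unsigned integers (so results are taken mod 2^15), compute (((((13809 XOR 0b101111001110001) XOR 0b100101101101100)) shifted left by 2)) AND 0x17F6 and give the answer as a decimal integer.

944

13809 = 011010111110001
0b101111001110001 = 101111001110001
→ XOR → 110101110000000 = 27520
0b100101101101100 = 100101101101100
→ XOR → 010000011101100 = 8428
→ shifted left by 2 (mod 2^15) → 000001110110000 = 944
0x17F6 = 001011111110110
→ AND → 000001110110000 = 944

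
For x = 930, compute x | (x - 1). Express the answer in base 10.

931

x = 1110100010 = 930
x - 1 = 1110100001
OR    = 1110100011 = 931
(x | (x - 1) sets all bits below the lowest set bit.)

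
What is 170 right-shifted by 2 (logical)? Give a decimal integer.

170 = 10101010
shift right by 2 → 00101010 = 42
(equivalently, floor(170 / 4))

42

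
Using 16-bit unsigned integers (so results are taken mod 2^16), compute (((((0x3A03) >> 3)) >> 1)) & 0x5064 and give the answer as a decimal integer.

0x3A03 = 0011101000000011
→ >> 3 → 0000011101000000 = 1856
→ >> 1 → 0000001110100000 = 928
0x5064 = 0101000001100100
→ & → 0000000000100000 = 32

32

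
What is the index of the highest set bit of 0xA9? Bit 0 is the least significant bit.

7

0xA9 = 10101001
The topmost 1 is at position 7 (since 2^7 = 128 ≤ 169 < 256).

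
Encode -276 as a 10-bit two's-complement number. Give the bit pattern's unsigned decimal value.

276 in 10 bits: 0100010100
Invert: 1011101011
Add 1:  1011101100 = 748
(Check: 2^10 - 276 = 1024 - 276 = 748.)

748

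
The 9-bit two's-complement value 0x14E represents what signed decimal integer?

pattern = 101001110 (MSB is 1 ⇒ negative)
Invert: 010110001, add 1 → 010110010 = 178, so the value is -178.
(Equivalently: 334 - 2^9 = 334 - 512 = -178.)

-178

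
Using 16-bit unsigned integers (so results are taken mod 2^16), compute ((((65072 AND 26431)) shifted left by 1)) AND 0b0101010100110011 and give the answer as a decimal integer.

65072 = 1111111000110000
26431 = 0110011100111111
→ AND → 0110011000110000 = 26160
→ shifted left by 1 (mod 2^16) → 1100110001100000 = 52320
0b0101010100110011 = 0101010100110011
→ AND → 0100010000100000 = 17440

17440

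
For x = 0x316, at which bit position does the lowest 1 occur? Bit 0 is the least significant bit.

1

0x316 = 1100010110
Trailing zeros: 1, so the lowest set bit is bit 1 (value 2).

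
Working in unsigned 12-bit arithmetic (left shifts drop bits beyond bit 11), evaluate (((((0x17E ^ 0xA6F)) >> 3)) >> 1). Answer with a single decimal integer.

0x17E = 000101111110
0xA6F = 101001101111
→ ^ → 101100010001 = 2833
→ >> 3 → 000101100010 = 354
→ >> 1 → 000010110001 = 177

177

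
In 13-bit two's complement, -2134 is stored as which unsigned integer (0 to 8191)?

2134 in 13 bits: 0100001010110
Invert: 1011110101001
Add 1:  1011110101010 = 6058
(Check: 2^13 - 2134 = 8192 - 2134 = 6058.)

6058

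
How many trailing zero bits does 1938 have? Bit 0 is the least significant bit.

1

1938 = 11110010010
Trailing zeros: 1, so the lowest set bit is bit 1 (value 2).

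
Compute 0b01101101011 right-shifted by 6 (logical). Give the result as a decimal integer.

x = 1101101011
shift right by 6 → 0000001101 = 13
(equivalently, floor(875 / 64))

13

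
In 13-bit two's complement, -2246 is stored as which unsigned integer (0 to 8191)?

5946

2246 in 13 bits: 0100011000110
Invert: 1011100111001
Add 1:  1011100111010 = 5946
(Check: 2^13 - 2246 = 8192 - 2246 = 5946.)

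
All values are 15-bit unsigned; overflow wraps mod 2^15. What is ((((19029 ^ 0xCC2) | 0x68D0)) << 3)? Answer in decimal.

19029 = 100101001010101
0xCC2 = 000110011000010
→ ^ → 100011010010111 = 18071
0x68D0 = 110100011010000
→ | → 110111011010111 = 28375
→ << 3 (mod 2^15) → 111011010111000 = 30392

30392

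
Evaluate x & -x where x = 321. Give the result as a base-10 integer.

x = 101000001 = 321
-x (two's complement) = …010111111
AND   = 000000001 = 1
(x & -x isolates the lowest set bit of x.)

1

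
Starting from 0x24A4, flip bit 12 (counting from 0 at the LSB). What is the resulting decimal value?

13476

x = 10010010100100
bit 12 is currently 0; toggle it via x ^ (1 << 12) = x ^ 4096
→ 11010010100100 = 13476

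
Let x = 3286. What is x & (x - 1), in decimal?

x = 110011010110 = 3286
x - 1 = 110011010101
AND   = 110011010100 = 3284
(x & (x - 1) clears the lowest set bit of x.)

3284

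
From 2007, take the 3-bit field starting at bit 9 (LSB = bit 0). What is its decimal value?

3

v = 00011111010111
Shift right by 9: 00011
Mask low 3 bits: 011 = 3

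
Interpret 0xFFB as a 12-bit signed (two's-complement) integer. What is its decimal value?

-5

pattern = 111111111011 (MSB is 1 ⇒ negative)
Invert: 000000000100, add 1 → 000000000101 = 5, so the value is -5.
(Equivalently: 4091 - 2^12 = 4091 - 4096 = -5.)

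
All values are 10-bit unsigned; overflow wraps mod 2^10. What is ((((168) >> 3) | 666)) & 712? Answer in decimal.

648

168 = 0010101000
→ >> 3 → 0000010101 = 21
666 = 1010011010
→ | → 1010011111 = 671
712 = 1011001000
→ & → 1010001000 = 648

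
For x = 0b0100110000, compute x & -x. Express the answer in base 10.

16

x = 100110000 = 304
-x (two's complement) = …011010000
AND   = 000010000 = 16
(x & -x isolates the lowest set bit of x.)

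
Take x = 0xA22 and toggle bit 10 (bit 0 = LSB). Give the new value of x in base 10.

3618

x = 00101000100010
bit 10 is currently 0; toggle it via x ^ (1 << 10) = x ^ 1024
→ 00111000100010 = 3618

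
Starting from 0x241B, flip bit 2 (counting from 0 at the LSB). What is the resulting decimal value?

x = 0010010000011011
bit 2 is currently 0; toggle it via x ^ (1 << 2) = x ^ 4
→ 0010010000011111 = 9247

9247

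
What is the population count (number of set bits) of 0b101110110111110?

n = 101110110111110
Count the 1s: 1 + 1 + 1 + 1 + 1 + 1 + 1 + 1 + 1 + 1 + 1 = 11

11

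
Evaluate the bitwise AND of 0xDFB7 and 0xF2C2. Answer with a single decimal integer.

53890

0xDFB7 = 1101111110110111
0xF2C2 = 1111001011000010
AND → 1101001010000010 = 53890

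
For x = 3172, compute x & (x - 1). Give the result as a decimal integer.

3168

x = 110001100100 = 3172
x - 1 = 110001100011
AND   = 110001100000 = 3168
(x & (x - 1) clears the lowest set bit of x.)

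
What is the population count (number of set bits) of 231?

231 = 11100111
Count the 1s: 1 + 1 + 1 + 1 + 1 + 1 = 6

6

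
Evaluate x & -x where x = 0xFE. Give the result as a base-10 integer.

x = 11111110 = 254
-x (two's complement) = …00000010
AND   = 00000010 = 2
(x & -x isolates the lowest set bit of x.)

2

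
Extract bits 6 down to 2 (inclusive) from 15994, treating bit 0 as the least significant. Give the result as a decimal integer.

30

v = 11111001111010
Shift right by 2: 111110011110
Mask low 5 bits: 11110 = 30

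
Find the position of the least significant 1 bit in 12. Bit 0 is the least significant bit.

12 = 1100
Trailing zeros: 2, so the lowest set bit is bit 2 (value 4).

2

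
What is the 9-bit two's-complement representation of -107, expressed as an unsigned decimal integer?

107 in 9 bits: 001101011
Invert: 110010100
Add 1:  110010101 = 405
(Check: 2^9 - 107 = 512 - 107 = 405.)

405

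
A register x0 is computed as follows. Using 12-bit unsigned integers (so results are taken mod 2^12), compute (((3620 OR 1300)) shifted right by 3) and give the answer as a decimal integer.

486

3620 = 111000100100
1300 = 010100010100
→ OR → 111100110100 = 3892
→ shifted right by 3 → 000111100110 = 486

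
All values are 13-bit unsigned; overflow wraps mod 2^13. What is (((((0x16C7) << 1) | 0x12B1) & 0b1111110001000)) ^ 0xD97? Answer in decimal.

4639

0x16C7 = 1011011000111
→ << 1 (mod 2^13) → 0110110001110 = 3470
0x12B1 = 1001010110001
→ | → 1111110111111 = 8127
0b1111110001000 = 1111110001000
→ & → 1111110001000 = 8072
0xD97 = 0110110010111
→ ^ → 1001000011111 = 4639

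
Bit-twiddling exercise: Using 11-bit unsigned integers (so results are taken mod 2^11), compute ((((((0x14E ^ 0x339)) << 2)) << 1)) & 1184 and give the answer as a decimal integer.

0x14E = 00101001110
0x339 = 01100111001
→ ^ → 01001110111 = 631
→ << 2 (mod 2^11) → 00111011100 = 476
→ << 1 (mod 2^11) → 01110111000 = 952
1184 = 10010100000
→ & → 00010100000 = 160

160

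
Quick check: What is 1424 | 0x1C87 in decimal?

7575

1424 = 0010110010000
0x1C87 = 1110010000111
 OR → 1110110010111 = 7575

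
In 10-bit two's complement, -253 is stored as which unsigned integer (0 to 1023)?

771

253 in 10 bits: 0011111101
Invert: 1100000010
Add 1:  1100000011 = 771
(Check: 2^10 - 253 = 1024 - 253 = 771.)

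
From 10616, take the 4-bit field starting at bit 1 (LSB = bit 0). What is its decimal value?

v = 010100101111000
Shift right by 1: 01010010111100
Mask low 4 bits: 1100 = 12

12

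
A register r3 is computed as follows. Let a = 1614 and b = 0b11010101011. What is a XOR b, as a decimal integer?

229

1614 = 11001001110
b = 11010101011
XOR → 00011100101 = 229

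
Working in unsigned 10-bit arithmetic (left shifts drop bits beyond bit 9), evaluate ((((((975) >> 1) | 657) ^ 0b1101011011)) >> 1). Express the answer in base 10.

975 = 1111001111
→ >> 1 → 0111100111 = 487
657 = 1010010001
→ | → 1111110111 = 1015
0b1101011011 = 1101011011
→ ^ → 0010101100 = 172
→ >> 1 → 0001010110 = 86

86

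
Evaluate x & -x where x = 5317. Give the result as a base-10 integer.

1

x = 1010011000101 = 5317
-x (two's complement) = …0101100111011
AND   = 0000000000001 = 1
(x & -x isolates the lowest set bit of x.)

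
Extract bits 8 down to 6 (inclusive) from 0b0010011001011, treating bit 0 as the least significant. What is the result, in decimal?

v = 0010011001011
Shift right by 6: 0010011
Mask low 3 bits: 011 = 3

3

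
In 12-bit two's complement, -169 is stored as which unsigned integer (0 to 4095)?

3927

169 in 12 bits: 000010101001
Invert: 111101010110
Add 1:  111101010111 = 3927
(Check: 2^12 - 169 = 4096 - 169 = 3927.)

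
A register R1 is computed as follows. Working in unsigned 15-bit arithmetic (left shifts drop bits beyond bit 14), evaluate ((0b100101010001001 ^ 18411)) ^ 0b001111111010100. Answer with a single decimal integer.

4790

0b100101010001001 = 100101010001001
18411 = 100011111101011
→ ^ → 000110101100010 = 3426
0b001111111010100 = 001111111010100
→ ^ → 001001010110110 = 4790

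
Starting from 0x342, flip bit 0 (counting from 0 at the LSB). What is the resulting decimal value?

835

x = 01101000010
bit 0 is currently 0; toggle it via x ^ (1 << 0) = x ^ 1
→ 01101000011 = 835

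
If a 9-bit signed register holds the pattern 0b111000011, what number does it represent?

pattern = 111000011 (MSB is 1 ⇒ negative)
Invert: 000111100, add 1 → 000111101 = 61, so the value is -61.
(Equivalently: 451 - 2^9 = 451 - 512 = -61.)

-61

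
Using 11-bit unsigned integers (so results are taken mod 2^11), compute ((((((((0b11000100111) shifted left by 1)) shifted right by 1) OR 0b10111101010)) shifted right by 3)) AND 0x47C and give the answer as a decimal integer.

124

0b11000100111 = 11000100111
→ shifted left by 1 (mod 2^11) → 10001001110 = 1102
→ shifted right by 1 → 01000100111 = 551
0b10111101010 = 10111101010
→ OR → 11111101111 = 2031
→ shifted right by 3 → 00011111101 = 253
0x47C = 10001111100
→ AND → 00001111100 = 124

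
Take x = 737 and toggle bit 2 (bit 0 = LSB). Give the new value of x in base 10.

x = 000001011100001
bit 2 is currently 0; toggle it via x ^ (1 << 2) = x ^ 4
→ 000001011100101 = 741

741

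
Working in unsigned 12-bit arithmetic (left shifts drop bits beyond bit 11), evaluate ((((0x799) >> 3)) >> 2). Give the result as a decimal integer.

0x799 = 011110011001
→ >> 3 → 000011110011 = 243
→ >> 2 → 000000111100 = 60

60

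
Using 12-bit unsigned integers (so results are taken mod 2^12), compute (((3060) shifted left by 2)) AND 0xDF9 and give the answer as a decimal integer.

3060 = 101111110100
→ shifted left by 2 (mod 2^12) → 111111010000 = 4048
0xDF9 = 110111111001
→ AND → 110111010000 = 3536

3536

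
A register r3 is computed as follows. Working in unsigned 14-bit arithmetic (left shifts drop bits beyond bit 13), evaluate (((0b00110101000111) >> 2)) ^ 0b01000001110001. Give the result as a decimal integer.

0b00110101000111 = 00110101000111
→ >> 2 → 00001101010001 = 849
0b01000001110001 = 01000001110001
→ ^ → 01001100100000 = 4896

4896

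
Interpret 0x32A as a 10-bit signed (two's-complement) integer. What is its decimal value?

-214

pattern = 1100101010 (MSB is 1 ⇒ negative)
Invert: 0011010101, add 1 → 0011010110 = 214, so the value is -214.
(Equivalently: 810 - 2^10 = 810 - 1024 = -214.)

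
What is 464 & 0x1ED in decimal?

448

464 = 111010000
0x1ED = 111101101
AND → 111000000 = 448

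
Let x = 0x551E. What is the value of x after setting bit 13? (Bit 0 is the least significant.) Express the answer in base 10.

29982

x = 101010100011110
bit 13 is currently 0; set it via x | (1 << 13) = x | 8192
→ 111010100011110 = 29982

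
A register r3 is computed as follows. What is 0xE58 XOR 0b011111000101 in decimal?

0xE58 = 111001011000
b = 011111000101
XOR → 100110011101 = 2461

2461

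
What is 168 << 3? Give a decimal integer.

168 = 00010101000
shift left by 3 → 10101000000 = 1344
(equivalently, 168 × 2^3 = 168 × 8)

1344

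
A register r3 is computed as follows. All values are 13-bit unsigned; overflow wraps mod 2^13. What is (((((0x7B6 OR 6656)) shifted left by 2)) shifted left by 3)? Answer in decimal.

0x7B6 = 0011110110110
6656 = 1101000000000
→ OR → 1111110110110 = 8118
→ shifted left by 2 (mod 2^13) → 1111011011000 = 7896
→ shifted left by 3 (mod 2^13) → 1011011000000 = 5824

5824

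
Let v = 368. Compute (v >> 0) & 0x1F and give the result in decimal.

v = 101110000
Shift right by 0: 101110000
Mask low 5 bits: 10000 = 16

16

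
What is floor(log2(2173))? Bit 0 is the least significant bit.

11

2173 = 100001111101
The topmost 1 is at position 11 (since 2^11 = 2048 ≤ 2173 < 4096).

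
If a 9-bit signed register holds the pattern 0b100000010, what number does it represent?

pattern = 100000010 (MSB is 1 ⇒ negative)
Invert: 011111101, add 1 → 011111110 = 254, so the value is -254.
(Equivalently: 258 - 2^9 = 258 - 512 = -254.)

-254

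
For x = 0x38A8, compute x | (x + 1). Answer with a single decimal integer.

14505

x = 11100010101000 = 14504
x + 1 = 11100010101001
OR    = 11100010101001 = 14505
(x | (x + 1) sets the lowest cleared bit.)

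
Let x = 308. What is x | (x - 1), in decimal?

x = 100110100 = 308
x - 1 = 100110011
OR    = 100110111 = 311
(x | (x - 1) sets all bits below the lowest set bit.)

311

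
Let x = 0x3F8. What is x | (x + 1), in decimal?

x = 1111111000 = 1016
x + 1 = 1111111001
OR    = 1111111001 = 1017
(x | (x + 1) sets the lowest cleared bit.)

1017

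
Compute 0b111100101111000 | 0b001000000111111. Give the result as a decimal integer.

31103

a = 111100101111000
b = 001000000111111
 OR → 111100101111111 = 31103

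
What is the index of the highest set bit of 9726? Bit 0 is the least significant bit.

13

9726 = 10010111111110
The topmost 1 is at position 13 (since 2^13 = 8192 ≤ 9726 < 16384).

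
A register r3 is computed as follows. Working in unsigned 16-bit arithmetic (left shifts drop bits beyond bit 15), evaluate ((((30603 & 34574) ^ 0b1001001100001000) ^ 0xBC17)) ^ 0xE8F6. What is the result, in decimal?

30603 = 0111011110001011
34574 = 1000011100001110
→ & → 0000011100001010 = 1802
0b1001001100001000 = 1001001100001000
→ ^ → 1001010000000010 = 37890
0xBC17 = 1011110000010111
→ ^ → 0010100000010101 = 10261
0xE8F6 = 1110100011110110
→ ^ → 1100000011100011 = 49379

49379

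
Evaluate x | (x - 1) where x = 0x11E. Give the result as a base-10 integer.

x = 100011110 = 286
x - 1 = 100011101
OR    = 100011111 = 287
(x | (x - 1) sets all bits below the lowest set bit.)

287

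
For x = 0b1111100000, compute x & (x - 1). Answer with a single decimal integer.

x = 1111100000 = 992
x - 1 = 1111011111
AND   = 1111000000 = 960
(x & (x - 1) clears the lowest set bit of x.)

960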